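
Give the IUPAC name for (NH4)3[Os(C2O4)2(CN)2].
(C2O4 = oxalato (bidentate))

The 3 ammonium counter-ions carry a total charge of +3, so each complex ion is 3−.
Ligand charges: 2×oxalato (-2 each), 2×cyano (-1 each); total -6. So Os + (-6) = 3−, giving Os = +3.
The complex ion is anionic, so osmium takes the -ate form osmate(III).

ammonium dicyanodioxalatoosmate(III)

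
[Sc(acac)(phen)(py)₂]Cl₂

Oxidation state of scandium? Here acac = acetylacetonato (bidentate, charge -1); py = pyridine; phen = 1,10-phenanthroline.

2 chloride outside the brackets (-1 each) → the complex ion is 2+.
Ligand charges: 1×acac = -1; 2×py neutral; 1×phen neutral; sum -1.
Sc + (-1) = 2+ ⇒ Sc is +3.

+3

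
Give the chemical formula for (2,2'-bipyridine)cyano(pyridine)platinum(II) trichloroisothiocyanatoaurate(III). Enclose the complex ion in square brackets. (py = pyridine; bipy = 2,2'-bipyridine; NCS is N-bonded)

Cation [Pt…]: ligand charges -1, Pt(II) ⇒ ion charge 1+.
Anion [Au…]: ligand charges -4, Au(III) ⇒ ion charge 1−.
One 1+ cation balances one 1− anion.

[Pt(bipy)(CN)(py)][AuCl3(NCS)]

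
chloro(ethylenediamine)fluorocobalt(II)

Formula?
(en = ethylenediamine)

[CoCl(en)F]

Ligands: 1 chloro (Cl, -1), 1 ethylenediamine (en, neutral), 1 fluoro (F, -1). Ligand charge sum = -2.
With Co in oxidation state +2, the complex ion is [Co...].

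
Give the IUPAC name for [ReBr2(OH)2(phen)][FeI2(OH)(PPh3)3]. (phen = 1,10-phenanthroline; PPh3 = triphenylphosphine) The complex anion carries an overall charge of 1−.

The complex anion is given as 1−; its ligand charges sum to -3, so Fe = +2.
A 1:1 salt means the cation carries the equal and opposite charge, 1+.
Cation: ligand charges sum to -4; for the ion to be 1+, Re = +5.

dibromodihydroxo(1,10-phenanthroline)rhenium(V) hydroxodiiodotris(triphenylphosphine)ferrate(II)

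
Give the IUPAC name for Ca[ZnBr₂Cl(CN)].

calcium dibromochlorocyanozincate(II)

The 1 calcium counter-ion carries a total charge of +2, so each complex ion is 2−.
Ligand charges: 1×cyano (-1 each), 1×chloro (-1 each), 2×bromo (-1 each); total -4. So Zn + (-4) = 2−, giving Zn = +2.
The complex ion is anionic, so zinc takes the -ate form zincate(II).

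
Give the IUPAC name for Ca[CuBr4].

The 1 calcium counter-ion carries a total charge of +2, so each complex ion is 2−.
Ligand charges: 4×bromo (-1 each); total -4. So Cu + (-4) = 2−, giving Cu = +2.
The complex ion is anionic, so copper takes the -ate form cuprate(II).

calcium tetrabromocuprate(II)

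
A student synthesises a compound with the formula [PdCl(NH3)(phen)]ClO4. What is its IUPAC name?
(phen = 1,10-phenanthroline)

The 1 perchlorate counter-ion carries a total charge of -1, so each complex ion is 1+.
Ligand charges: 1×chloro (-1 each), 1×1,10-phenanthroline (neutral), 1×ammine (neutral); total -1. So Pd + (-1) = 1+, giving Pd = +2.
Ligands are named alphabetically: ammine before chloro before phenanthroline.

amminechloro(1,10-phenanthroline)palladium(II) perchlorate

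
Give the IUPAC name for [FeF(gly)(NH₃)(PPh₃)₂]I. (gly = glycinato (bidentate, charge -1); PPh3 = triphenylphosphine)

amminefluoro(glycinato)bis(triphenylphosphine)iron(III) iodide

The 1 iodide counter-ion carries a total charge of -1, so each complex ion is 1+.
Ligand charges: 1×glycinato (-1 each), 2×triphenylphosphine (neutral), 1×fluoro (-1 each), 1×ammine (neutral); total -2. So Fe + (-2) = 1+, giving Fe = +3.
Ligands are named alphabetically: ammine before fluoro before glycinato before triphenylphosphine.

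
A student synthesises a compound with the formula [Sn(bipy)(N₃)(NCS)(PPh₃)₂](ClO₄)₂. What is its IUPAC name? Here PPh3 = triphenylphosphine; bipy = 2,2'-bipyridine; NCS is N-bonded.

The 2 perchlorate counter-ions carry a total charge of -2, so each complex ion is 2+.
Ligand charges: 2×triphenylphosphine (neutral), 1×2,2'-bipyridine (neutral), 1×isothiocyanato (-1 each), 1×azido (-1 each); total -2. So Sn + (-2) = 2+, giving Sn = +4.
Ligands are named alphabetically: azido before bipyridine before isothiocyanato before triphenylphosphine.

azido(2,2'-bipyridine)isothiocyanatobis(triphenylphosphine)tin(IV) perchlorate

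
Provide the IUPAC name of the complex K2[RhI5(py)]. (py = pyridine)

potassium pentaiodo(pyridine)rhodate(III)

The 2 potassium counter-ions carry a total charge of +2, so each complex ion is 2−.
Ligand charges: 1×pyridine (neutral), 5×iodo (-1 each); total -5. So Rh + (-5) = 2−, giving Rh = +3.
Ligands are named alphabetically: iodo before pyridine.
The complex ion is anionic, so rhodium takes the -ate form rhodate(III).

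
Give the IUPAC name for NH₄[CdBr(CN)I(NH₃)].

The 1 ammonium counter-ion carries a total charge of +1, so each complex ion is 1−.
Ligand charges: 1×ammine (neutral), 1×cyano (-1 each), 1×iodo (-1 each), 1×bromo (-1 each); total -3. So Cd + (-3) = 1−, giving Cd = +2.
The complex ion is anionic, so cadmium takes the -ate form cadmate(II).

ammonium amminebromocyanoiodocadmate(II)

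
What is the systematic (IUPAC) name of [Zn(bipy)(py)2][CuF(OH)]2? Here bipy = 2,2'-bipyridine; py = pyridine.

(2,2'-bipyridine)bis(pyridine)zinc(II) fluorohydroxocuprate(I)

Both ions are complex: the cation is named first with the plain metal name, the anion second with the -ate form; each ion's ligands are alphabetised independently.
Zinc is always +2 in its complexes; the cation's ligand charges sum to 0, so the complex cation is 2+.
With 2 anions per cation, each anion must be 2/2 = 1−.
Anion: ligand charges sum to -2; for the ion to be 1−, Cu = +1.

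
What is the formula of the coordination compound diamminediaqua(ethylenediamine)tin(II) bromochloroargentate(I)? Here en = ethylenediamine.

Cation [Sn…]: ligand charges 0, Sn(II) ⇒ ion charge 2+.
Anion [Ag…]: ligand charges -2, Ag(I) ⇒ ion charge 1−.
One 2+ cation requires 2 of the 1− anion.

[Sn(en)(H2O)2(NH3)2][AgBrCl]2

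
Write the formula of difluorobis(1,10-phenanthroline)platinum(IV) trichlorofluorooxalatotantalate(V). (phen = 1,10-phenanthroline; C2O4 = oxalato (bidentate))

Cation [Pt…]: ligand charges -2, Pt(IV) ⇒ ion charge 2+.
Anion [Ta…]: ligand charges -6, Ta(V) ⇒ ion charge 1−.

[PtF2(phen)2][Ta(C2O4)Cl3F]2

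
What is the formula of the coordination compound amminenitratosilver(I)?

Ligands: 1 nitrato (NO3, -1), 1 ammine (NH3, neutral). Ligand charge sum = -1.
With Ag in oxidation state +1, the complex ion is [Ag...].

[Ag(NH3)(NO3)]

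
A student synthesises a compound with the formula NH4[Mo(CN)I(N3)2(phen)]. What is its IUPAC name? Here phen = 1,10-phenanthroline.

The 1 ammonium counter-ion carries a total charge of +1, so each complex ion is 1−.
Ligand charges: 1×1,10-phenanthroline (neutral), 1×iodo (-1 each), 2×azido (-1 each), 1×cyano (-1 each); total -4. So Mo + (-4) = 1−, giving Mo = +3.
The complex ion is anionic, so molybdenum takes the -ate form molybdate(III).

ammonium diazidocyanoiodo(1,10-phenanthroline)molybdate(III)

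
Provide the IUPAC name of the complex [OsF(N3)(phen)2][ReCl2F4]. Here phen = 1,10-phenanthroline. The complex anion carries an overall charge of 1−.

Both ions are complex: the cation is named first with the plain metal name, the anion second with the -ate form; each ion's ligands are alphabetised independently.
The complex anion is given as 1−; its ligand charges sum to -6, so Re = +5.
A 1:1 salt means the cation carries the equal and opposite charge, 1+.
Cation: ligand charges sum to -2; for the ion to be 1+, Os = +3.

azidofluorobis(1,10-phenanthroline)osmium(III) dichlorotetrafluororhenate(V)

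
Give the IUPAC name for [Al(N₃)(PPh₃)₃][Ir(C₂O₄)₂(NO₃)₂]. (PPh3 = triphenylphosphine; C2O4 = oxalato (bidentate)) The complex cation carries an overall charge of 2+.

Both ions are complex: the cation is named first with the plain metal name, the anion second with the -ate form; each ion's ligands are alphabetised independently.
The complex cation is given as 2+; its ligand charges sum to -1, so Al = +3.
A 1:1 salt means the anion carries the equal and opposite charge, 2−.
Anion: ligand charges sum to -6; for the ion to be 2−, Ir = +4.

azidotris(triphenylphosphine)aluminium(III) dinitratodioxalatoiridate(IV)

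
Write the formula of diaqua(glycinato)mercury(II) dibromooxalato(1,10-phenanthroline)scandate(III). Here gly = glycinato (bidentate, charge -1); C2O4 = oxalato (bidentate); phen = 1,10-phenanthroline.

Cation [Hg…]: ligand charges -1, Hg(II) ⇒ ion charge 1+.
Anion [Sc…]: ligand charges -4, Sc(III) ⇒ ion charge 1−.
One 1+ cation balances one 1− anion.

[Hg(gly)(H2O)2][ScBr2(C2O4)(phen)]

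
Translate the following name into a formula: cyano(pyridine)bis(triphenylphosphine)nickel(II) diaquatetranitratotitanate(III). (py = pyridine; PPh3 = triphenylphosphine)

[Ni(CN)(PPh3)2(py)][Ti(H2O)2(NO3)4]

Cation [Ni…]: ligand charges -1, Ni(II) ⇒ ion charge 1+.
Anion [Ti…]: ligand charges -4, Ti(III) ⇒ ion charge 1−.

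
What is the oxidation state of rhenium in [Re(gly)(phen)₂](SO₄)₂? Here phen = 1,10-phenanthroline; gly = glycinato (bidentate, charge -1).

+5

2 sulfate outside the brackets (-2 each) → the complex ion is 4+.
Ligand charges: 2×phen neutral; 1×gly = -1; sum -1.
Re + (-1) = 4+ ⇒ Re is +5.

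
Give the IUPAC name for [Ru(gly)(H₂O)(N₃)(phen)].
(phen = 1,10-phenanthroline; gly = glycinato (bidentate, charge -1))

There is no counter-ion, so the complex is neutral overall.
Ligand charges: 1×azido (-1 each), 1×1,10-phenanthroline (neutral), 1×glycinato (-1 each), 1×aqua (neutral); total -2. So Ru + (-2) = 0, giving Ru = +2.
Ligands are named alphabetically: aqua before azido before glycinato before phenanthroline.

aquaazido(glycinato)(1,10-phenanthroline)ruthenium(II)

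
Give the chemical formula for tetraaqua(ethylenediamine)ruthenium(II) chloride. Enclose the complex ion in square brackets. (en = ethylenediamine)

Ligands: 1 ethylenediamine (en, neutral), 4 aqua (H2O, neutral). Ligand charge sum = 0.
With Ru in oxidation state +2, the complex ion is [Ru...]^2+.
Charge balance with chloride (-1) requires 1 complex ion per 2 chloride.

[Ru(en)(H2O)4]Cl2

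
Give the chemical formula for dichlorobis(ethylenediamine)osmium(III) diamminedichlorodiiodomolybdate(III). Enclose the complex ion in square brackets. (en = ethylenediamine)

Cation [Os…]: ligand charges -2, Os(III) ⇒ ion charge 1+.
Anion [Mo…]: ligand charges -4, Mo(III) ⇒ ion charge 1−.
One 1+ cation balances one 1− anion.

[OsCl2(en)2][MoCl2I2(NH3)2]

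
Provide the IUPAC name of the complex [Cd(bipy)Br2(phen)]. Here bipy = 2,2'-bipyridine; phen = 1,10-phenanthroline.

There is no counter-ion, so the complex is neutral overall.
Ligand charges: 1×2,2'-bipyridine (neutral), 2×bromo (-1 each), 1×1,10-phenanthroline (neutral); total -2. So Cd + (-2) = 0, giving Cd = +2.
Ligands are named alphabetically: bipyridine before bromo before phenanthroline.

(2,2'-bipyridine)dibromo(1,10-phenanthroline)cadmium(II)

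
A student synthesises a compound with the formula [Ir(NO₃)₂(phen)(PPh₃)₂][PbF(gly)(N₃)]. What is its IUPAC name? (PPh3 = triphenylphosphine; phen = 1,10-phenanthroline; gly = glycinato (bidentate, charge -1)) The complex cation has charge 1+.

dinitrato(1,10-phenanthroline)bis(triphenylphosphine)iridium(III) azidofluoro(glycinato)plumbate(II)

Both ions are complex: the cation is named first with the plain metal name, the anion second with the -ate form; each ion's ligands are alphabetised independently.
The complex cation is given as 1+; its ligand charges sum to -2, so Ir = +3.
A 1:1 salt means the anion carries the equal and opposite charge, 1−.
Anion: ligand charges sum to -3; for the ion to be 1−, Pb = +2.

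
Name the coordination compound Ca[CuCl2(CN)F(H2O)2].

The 1 calcium counter-ion carries a total charge of +2, so each complex ion is 2−.
Ligand charges: 1×fluoro (-1 each), 1×cyano (-1 each), 2×aqua (neutral), 2×chloro (-1 each); total -4. So Cu + (-4) = 2−, giving Cu = +2.
The complex ion is anionic, so copper takes the -ate form cuprate(II).

calcium diaquadichlorocyanofluorocuprate(II)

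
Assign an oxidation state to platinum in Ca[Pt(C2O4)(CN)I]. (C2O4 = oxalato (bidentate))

1 calcium outside the brackets (+2 each) → the complex ion is 2−.
Ligand charges: 1×C2O4 = -2; 1×I = -1; 1×CN = -1; sum -4.
Pt + (-4) = 2− ⇒ Pt is +2.

+2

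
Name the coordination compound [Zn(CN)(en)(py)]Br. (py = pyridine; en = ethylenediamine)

cyano(ethylenediamine)(pyridine)zinc(II) bromide

The 1 bromide counter-ion carries a total charge of -1, so each complex ion is 1+.
Ligand charges: 1×cyano (-1 each), 1×pyridine (neutral), 1×ethylenediamine (neutral); total -1. So Zn + (-1) = 1+, giving Zn = +2.
Ligands are named alphabetically: cyano before ethylenediamine before pyridine.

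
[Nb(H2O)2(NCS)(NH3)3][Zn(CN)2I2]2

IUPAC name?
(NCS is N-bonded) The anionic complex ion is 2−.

triamminediaquaisothiocyanatoniobium(V) dicyanodiiodozincate(II)

The complex anion is given as 2−; its ligand charges sum to -4, so Zn = +2.
With 2 anions per cation, the cation must be 2×2 = 4+.
Cation: ligand charges sum to -1; for the ion to be 4+, Nb = +5.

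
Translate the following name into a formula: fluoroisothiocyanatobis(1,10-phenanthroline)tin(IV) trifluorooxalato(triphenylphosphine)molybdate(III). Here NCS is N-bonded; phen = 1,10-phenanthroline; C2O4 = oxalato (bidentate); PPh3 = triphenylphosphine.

Cation [Sn…]: ligand charges -2, Sn(IV) ⇒ ion charge 2+.
Anion [Mo…]: ligand charges -5, Mo(III) ⇒ ion charge 2−.
One 2+ cation balances one 2− anion.

[SnF(NCS)(phen)2][Mo(C2O4)F3(PPh3)]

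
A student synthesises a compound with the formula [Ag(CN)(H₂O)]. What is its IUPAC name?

There is no counter-ion, so the complex is neutral overall.
Ligand charges: 1×cyano (-1 each), 1×aqua (neutral); total -1. So Ag + (-1) = 0, giving Ag = +1.
Ligands are named alphabetically: aqua before cyano.

aquacyanosilver(I)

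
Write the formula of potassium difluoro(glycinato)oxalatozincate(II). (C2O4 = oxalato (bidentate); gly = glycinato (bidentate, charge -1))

K3[Zn(C2O4)F2(gly)]

Ligands: 2 fluoro (F, -1), 1 oxalato (C2O4, -2), 1 glycinato (gly, -1). Ligand charge sum = -5.
With Zn in oxidation state +2, the complex ion is [Zn...]^3−.
Charge balance with potassium (+1) requires 1 complex ion per 3 potassium.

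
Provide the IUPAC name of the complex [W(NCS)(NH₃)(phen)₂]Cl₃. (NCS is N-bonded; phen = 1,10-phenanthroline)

The 3 chloride counter-ions carry a total charge of -3, so each complex ion is 3+.
Ligand charges: 1×ammine (neutral), 1×isothiocyanato (-1 each), 2×1,10-phenanthroline (neutral); total -1. So W + (-1) = 3+, giving W = +4.
Ligands are named alphabetically: ammine before isothiocyanato before phenanthroline.

ammineisothiocyanatobis(1,10-phenanthroline)tungsten(IV) chloride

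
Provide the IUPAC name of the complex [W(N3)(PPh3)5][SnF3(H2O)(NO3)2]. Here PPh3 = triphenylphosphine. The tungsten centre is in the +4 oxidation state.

azidopentakis(triphenylphosphine)tungsten(IV) aquatrifluorodinitratostannate(II)

Both ions are complex: the cation is named first with the plain metal name, the anion second with the -ate form; each ion's ligands are alphabetised independently.
W is given as +4; the cation's ligand charges sum to -1, so the complex cation is 3+.
A 1:1 salt means the anion carries the equal and opposite charge, 3−.
Anion: ligand charges sum to -5; for the ion to be 3−, Sn = +2.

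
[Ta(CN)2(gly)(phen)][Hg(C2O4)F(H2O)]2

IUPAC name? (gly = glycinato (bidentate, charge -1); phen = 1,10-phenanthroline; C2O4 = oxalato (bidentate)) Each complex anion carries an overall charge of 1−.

The complex anion is given as 1−; its ligand charges sum to -3, so Hg = +2.
With 2 anions per cation, the cation must be 2×1 = 2+.
Cation: ligand charges sum to -3; for the ion to be 2+, Ta = +5.

dicyano(glycinato)(1,10-phenanthroline)tantalum(V) aquafluorooxalatomercurate(II)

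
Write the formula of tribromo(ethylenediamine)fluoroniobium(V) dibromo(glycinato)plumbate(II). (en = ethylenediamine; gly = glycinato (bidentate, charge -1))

[NbBr3(en)F][PbBr2(gly)]

Cation [Nb…]: ligand charges -4, Nb(V) ⇒ ion charge 1+.
Anion [Pb…]: ligand charges -3, Pb(II) ⇒ ion charge 1−.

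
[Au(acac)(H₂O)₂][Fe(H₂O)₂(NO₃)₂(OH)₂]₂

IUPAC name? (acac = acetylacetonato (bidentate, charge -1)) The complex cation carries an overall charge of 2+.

(acetylacetonato)diaquagold(III) diaquadihydroxodinitratoferrate(III)

Both ions are complex: the cation is named first with the plain metal name, the anion second with the -ate form; each ion's ligands are alphabetised independently.
The complex cation is given as 2+; its ligand charges sum to -1, so Au = +3.
With 2 anions per cation, each anion must be 2/2 = 1−.
Anion: ligand charges sum to -4; for the ion to be 1−, Fe = +3.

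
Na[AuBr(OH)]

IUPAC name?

sodium bromohydroxoaurate(I)

The 1 sodium counter-ion carries a total charge of +1, so each complex ion is 1−.
Ligand charges: 1×hydroxo (-1 each), 1×bromo (-1 each); total -2. So Au + (-2) = 1−, giving Au = +1.
The complex ion is anionic, so gold takes the -ate form aurate(I).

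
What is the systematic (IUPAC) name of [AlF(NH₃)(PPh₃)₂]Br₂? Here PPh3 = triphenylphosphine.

The 2 bromide counter-ions carry a total charge of -2, so each complex ion is 2+.
Ligand charges: 1×ammine (neutral), 1×fluoro (-1 each), 2×triphenylphosphine (neutral); total -1. So Al + (-1) = 2+, giving Al = +3.
Ligands are named alphabetically: ammine before fluoro before triphenylphosphine.

amminefluorobis(triphenylphosphine)aluminium(III) bromide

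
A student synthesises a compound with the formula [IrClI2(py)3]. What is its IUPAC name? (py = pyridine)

chlorodiiodotris(pyridine)iridium(III)

There is no counter-ion, so the complex is neutral overall.
Ligand charges: 1×chloro (-1 each), 3×pyridine (neutral), 2×iodo (-1 each); total -3. So Ir + (-3) = 0, giving Ir = +3.
Ligands are named alphabetically: chloro before iodo before pyridine.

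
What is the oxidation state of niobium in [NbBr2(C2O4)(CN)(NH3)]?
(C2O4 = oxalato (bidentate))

+5

No counter-ion: the bracketed complex is neutral.
Ligand charges: 2×Br = -2; 1×CN = -1; 1×C2O4 = -2; 1×NH3 neutral; sum -5.
Nb + (-5) = 0 ⇒ Nb is +5.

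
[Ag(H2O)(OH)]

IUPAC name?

There is no counter-ion, so the complex is neutral overall.
Ligand charges: 1×aqua (neutral), 1×hydroxo (-1 each); total -1. So Ag + (-1) = 0, giving Ag = +1.
Ligands are named alphabetically: aqua before hydroxo.

aquahydroxosilver(I)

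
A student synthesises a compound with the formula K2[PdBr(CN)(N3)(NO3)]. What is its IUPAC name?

potassium azidobromocyanonitratopalladate(II)

The 2 potassium counter-ions carry a total charge of +2, so each complex ion is 2−.
Ligand charges: 1×azido (-1 each), 1×bromo (-1 each), 1×cyano (-1 each), 1×nitrato (-1 each); total -4. So Pd + (-4) = 2−, giving Pd = +2.
The complex ion is anionic, so palladium takes the -ate form palladate(II).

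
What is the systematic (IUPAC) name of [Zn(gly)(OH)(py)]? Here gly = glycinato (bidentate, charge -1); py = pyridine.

There is no counter-ion, so the complex is neutral overall.
Ligand charges: 1×glycinato (-1 each), 1×hydroxo (-1 each), 1×pyridine (neutral); total -2. So Zn + (-2) = 0, giving Zn = +2.
Ligands are named alphabetically: glycinato before hydroxo before pyridine.

(glycinato)hydroxo(pyridine)zinc(II)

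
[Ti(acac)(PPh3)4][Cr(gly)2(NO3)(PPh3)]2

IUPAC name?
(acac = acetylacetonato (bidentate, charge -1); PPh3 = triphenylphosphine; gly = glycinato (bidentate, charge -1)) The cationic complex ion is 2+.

The complex cation is given as 2+; its ligand charges sum to -1, so Ti = +3.
With 2 anions per cation, each anion must be 2/2 = 1−.
Anion: ligand charges sum to -3; for the ion to be 1−, Cr = +2.

(acetylacetonato)tetrakis(triphenylphosphine)titanium(III) bis(glycinato)nitrato(triphenylphosphine)chromate(II)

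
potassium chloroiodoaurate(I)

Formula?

Ligands: 1 iodo (I, -1), 1 chloro (Cl, -1). Ligand charge sum = -2.
With Au in oxidation state +1, the complex ion is [Au...]^1−.
Charge balance with potassium (+1) requires 1 complex ion per 1 potassium.

K[AuClI]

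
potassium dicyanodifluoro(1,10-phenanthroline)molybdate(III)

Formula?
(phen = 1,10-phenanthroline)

K[Mo(CN)2F2(phen)]

Ligands: 2 cyano (CN, -1), 1 1,10-phenanthroline (phen, neutral), 2 fluoro (F, -1). Ligand charge sum = -4.
With Mo in oxidation state +3, the complex ion is [Mo...]^1−.
Charge balance with potassium (+1) requires 1 complex ion per 1 potassium.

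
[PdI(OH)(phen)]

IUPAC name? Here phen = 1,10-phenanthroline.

hydroxoiodo(1,10-phenanthroline)palladium(II)

There is no counter-ion, so the complex is neutral overall.
Ligand charges: 1×1,10-phenanthroline (neutral), 1×iodo (-1 each), 1×hydroxo (-1 each); total -2. So Pd + (-2) = 0, giving Pd = +2.
Ligands are named alphabetically: hydroxo before iodo before phenanthroline.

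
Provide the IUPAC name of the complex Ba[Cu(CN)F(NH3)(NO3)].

The 1 barium counter-ion carries a total charge of +2, so each complex ion is 2−.
Ligand charges: 1×ammine (neutral), 1×fluoro (-1 each), 1×cyano (-1 each), 1×nitrato (-1 each); total -3. So Cu + (-3) = 2−, giving Cu = +1.
Ligands are named alphabetically: ammine before cyano before fluoro before nitrato.
The complex ion is anionic, so copper takes the -ate form cuprate(I).

barium amminecyanofluoronitratocuprate(I)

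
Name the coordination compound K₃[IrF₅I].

The 3 potassium counter-ions carry a total charge of +3, so each complex ion is 3−.
Ligand charges: 5×fluoro (-1 each), 1×iodo (-1 each); total -6. So Ir + (-6) = 3−, giving Ir = +3.
The complex ion is anionic, so iridium takes the -ate form iridate(III).

potassium pentafluoroiodoiridate(III)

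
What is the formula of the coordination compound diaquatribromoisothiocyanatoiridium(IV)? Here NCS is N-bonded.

Ligands: 3 bromo (Br, -1), 2 aqua (H2O, neutral), 1 isothiocyanato (NCS, -1). Ligand charge sum = -4.
With Ir in oxidation state +4, the complex ion is [Ir...].

[IrBr3(H2O)2(NCS)]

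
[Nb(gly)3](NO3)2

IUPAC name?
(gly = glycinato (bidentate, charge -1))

tris(glycinato)niobium(V) nitrate

The 2 nitrate counter-ions carry a total charge of -2, so each complex ion is 2+.
Ligand charges: 3×glycinato (-1 each); total -3. So Nb + (-3) = 2+, giving Nb = +5.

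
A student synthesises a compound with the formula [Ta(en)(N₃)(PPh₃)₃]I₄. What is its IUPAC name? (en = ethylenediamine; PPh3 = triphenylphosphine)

azido(ethylenediamine)tris(triphenylphosphine)tantalum(V) iodide

The 4 iodide counter-ions carry a total charge of -4, so each complex ion is 4+.
Ligand charges: 1×azido (-1 each), 1×ethylenediamine (neutral), 3×triphenylphosphine (neutral); total -1. So Ta + (-1) = 4+, giving Ta = +5.
Ligands are named alphabetically: azido before ethylenediamine before triphenylphosphine.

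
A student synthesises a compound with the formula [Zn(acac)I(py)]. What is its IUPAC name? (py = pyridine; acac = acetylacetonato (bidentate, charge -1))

(acetylacetonato)iodo(pyridine)zinc(II)

There is no counter-ion, so the complex is neutral overall.
Ligand charges: 1×pyridine (neutral), 1×iodo (-1 each), 1×acetylacetonato (-1 each); total -2. So Zn + (-2) = 0, giving Zn = +2.
Ligands are named alphabetically: acetylacetonato before iodo before pyridine.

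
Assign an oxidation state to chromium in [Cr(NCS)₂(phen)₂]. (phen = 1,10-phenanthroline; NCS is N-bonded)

No counter-ion: the bracketed complex is neutral.
Ligand charges: 2×phen neutral; 2×NCS = -2; sum -2.
Cr + (-2) = 0 ⇒ Cr is +2.

+2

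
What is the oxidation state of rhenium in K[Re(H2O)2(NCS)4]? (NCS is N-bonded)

+3

1 potassium outside the brackets (+1 each) → the complex ion is 1−.
Ligand charges: 2×H2O neutral; 4×NCS = -4; sum -4.
Re + (-4) = 1− ⇒ Re is +3.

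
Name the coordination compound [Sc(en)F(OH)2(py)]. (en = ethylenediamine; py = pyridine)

(ethylenediamine)fluorodihydroxo(pyridine)scandium(III)

There is no counter-ion, so the complex is neutral overall.
Ligand charges: 1×ethylenediamine (neutral), 2×hydroxo (-1 each), 1×pyridine (neutral), 1×fluoro (-1 each); total -3. So Sc + (-3) = 0, giving Sc = +3.
Ligands are named alphabetically: ethylenediamine before fluoro before hydroxo before pyridine.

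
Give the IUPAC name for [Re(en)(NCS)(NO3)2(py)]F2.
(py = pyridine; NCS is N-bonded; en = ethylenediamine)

(ethylenediamine)isothiocyanatodinitrato(pyridine)rhenium(V) fluoride

The 2 fluoride counter-ions carry a total charge of -2, so each complex ion is 2+.
Ligand charges: 1×pyridine (neutral), 2×nitrato (-1 each), 1×isothiocyanato (-1 each), 1×ethylenediamine (neutral); total -3. So Re + (-3) = 2+, giving Re = +5.
Ligands are named alphabetically: ethylenediamine before isothiocyanato before nitrato before pyridine.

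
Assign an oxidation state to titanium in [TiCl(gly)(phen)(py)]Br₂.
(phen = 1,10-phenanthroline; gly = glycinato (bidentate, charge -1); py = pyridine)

2 bromide outside the brackets (-1 each) → the complex ion is 2+.
Ligand charges: 1×Cl = -1; 1×phen neutral; 1×gly = -1; 1×py neutral; sum -2.
Ti + (-2) = 2+ ⇒ Ti is +4.

+4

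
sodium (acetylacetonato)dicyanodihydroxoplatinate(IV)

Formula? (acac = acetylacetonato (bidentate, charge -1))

Ligands: 1 acetylacetonato (acac, -1), 2 hydroxo (OH, -1), 2 cyano (CN, -1). Ligand charge sum = -5.
Charge balance with sodium (+1) requires 1 complex ion per 1 sodium.

Na[Pt(acac)(CN)2(OH)2]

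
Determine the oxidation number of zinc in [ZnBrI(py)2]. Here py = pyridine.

No counter-ion: the bracketed complex is neutral.
Ligand charges: 2×py neutral; 1×I = -1; 1×Br = -1; sum -2.
Zn + (-2) = 0 ⇒ Zn is +2.

+2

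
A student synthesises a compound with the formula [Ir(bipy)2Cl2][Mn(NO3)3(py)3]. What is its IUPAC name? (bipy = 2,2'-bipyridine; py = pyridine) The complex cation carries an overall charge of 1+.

The complex cation is given as 1+; its ligand charges sum to -2, so Ir = +3.
A 1:1 salt means the anion carries the equal and opposite charge, 1−.
Anion: ligand charges sum to -3; for the ion to be 1−, Mn = +2.

bis(2,2'-bipyridine)dichloroiridium(III) trinitratotris(pyridine)manganate(II)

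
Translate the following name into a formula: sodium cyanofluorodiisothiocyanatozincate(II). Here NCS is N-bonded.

Na2[Zn(CN)F(NCS)2]

Ligands: 1 fluoro (F, -1), 1 cyano (CN, -1), 2 isothiocyanato (NCS, -1). Ligand charge sum = -4.
With Zn in oxidation state +2, the complex ion is [Zn...]^2−.
Charge balance with sodium (+1) requires 1 complex ion per 2 sodium.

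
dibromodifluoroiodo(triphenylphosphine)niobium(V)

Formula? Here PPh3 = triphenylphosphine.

[NbBr2F2I(PPh3)]

Ligands: 1 iodo (I, -1), 2 fluoro (F, -1), 2 bromo (Br, -1), 1 triphenylphosphine (PPh3, neutral). Ligand charge sum = -5.
With Nb in oxidation state +5, the complex ion is [Nb...].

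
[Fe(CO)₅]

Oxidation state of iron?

No counter-ion: the bracketed complex is neutral.
Ligand charges: 5×CO neutral; sum 0.
Fe + (0) = 0 ⇒ Fe is 0.

0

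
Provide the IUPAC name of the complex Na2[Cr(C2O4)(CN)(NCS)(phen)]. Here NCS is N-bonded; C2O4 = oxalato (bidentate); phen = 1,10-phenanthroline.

sodium cyanoisothiocyanatooxalato(1,10-phenanthroline)chromate(II)

The 2 sodium counter-ions carry a total charge of +2, so each complex ion is 2−.
Ligand charges: 1×cyano (-1 each), 1×isothiocyanato (-1 each), 1×oxalato (-2 each), 1×1,10-phenanthroline (neutral); total -4. So Cr + (-4) = 2−, giving Cr = +2.
Ligands are named alphabetically: cyano before isothiocyanato before oxalato before phenanthroline.
The complex ion is anionic, so chromium takes the -ate form chromate(II).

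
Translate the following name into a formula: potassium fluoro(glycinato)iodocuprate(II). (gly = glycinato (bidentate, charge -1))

K[CuF(gly)I]

Ligands: 1 fluoro (F, -1), 1 glycinato (gly, -1), 1 iodo (I, -1). Ligand charge sum = -3.
With Cu in oxidation state +2, the complex ion is [Cu...]^1−.
Charge balance with potassium (+1) requires 1 complex ion per 1 potassium.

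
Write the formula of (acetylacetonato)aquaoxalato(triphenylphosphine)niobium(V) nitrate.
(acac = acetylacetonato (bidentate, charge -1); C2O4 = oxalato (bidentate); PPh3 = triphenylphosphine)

[Nb(acac)(C2O4)(H2O)(PPh3)](NO3)2

Ligands: 1 acetylacetonato (acac, -1), 1 oxalato (C2O4, -2), 1 triphenylphosphine (PPh3, neutral), 1 aqua (H2O, neutral). Ligand charge sum = -3.
With Nb in oxidation state +5, the complex ion is [Nb...]^2+.
Charge balance with nitrate (-1) requires 1 complex ion per 2 nitrate.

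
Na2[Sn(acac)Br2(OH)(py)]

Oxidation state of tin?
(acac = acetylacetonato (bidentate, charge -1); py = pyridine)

+2

2 sodium outside the brackets (+1 each) → the complex ion is 2−.
Ligand charges: 2×Br = -2; 1×OH = -1; 1×acac = -1; 1×py neutral; sum -4.
Sn + (-4) = 2− ⇒ Sn is +2.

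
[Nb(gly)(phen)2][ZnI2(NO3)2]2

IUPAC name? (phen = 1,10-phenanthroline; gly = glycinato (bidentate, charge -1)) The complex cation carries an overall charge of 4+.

The complex cation is given as 4+; its ligand charges sum to -1, so Nb = +5.
With 2 anions per cation, each anion must be 4/2 = 2−.
Anion: ligand charges sum to -4; for the ion to be 2−, Zn = +2.

(glycinato)bis(1,10-phenanthroline)niobium(V) diiododinitratozincate(II)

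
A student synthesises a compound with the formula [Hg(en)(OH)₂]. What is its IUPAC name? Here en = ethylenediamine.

(ethylenediamine)dihydroxomercury(II)

There is no counter-ion, so the complex is neutral overall.
Ligand charges: 1×ethylenediamine (neutral), 2×hydroxo (-1 each); total -2. So Hg + (-2) = 0, giving Hg = +2.
Ligands are named alphabetically: ethylenediamine before hydroxo.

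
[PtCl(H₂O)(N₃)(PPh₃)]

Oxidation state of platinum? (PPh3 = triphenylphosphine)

+2

No counter-ion: the bracketed complex is neutral.
Ligand charges: 1×PPh3 neutral; 1×N3 = -1; 1×H2O neutral; 1×Cl = -1; sum -2.
Pt + (-2) = 0 ⇒ Pt is +2.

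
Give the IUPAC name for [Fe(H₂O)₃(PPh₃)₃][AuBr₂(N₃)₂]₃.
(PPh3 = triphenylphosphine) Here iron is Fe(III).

Both ions are complex: the cation is named first with the plain metal name, the anion second with the -ate form; each ion's ligands are alphabetised independently.
Fe is given as +3; the cation's ligand charges sum to 0, so the complex cation is 3+.
With 3 anions per cation, each anion must be 3/3 = 1−.
Anion: ligand charges sum to -4; for the ion to be 1−, Au = +3.

triaquatris(triphenylphosphine)iron(III) diazidodibromoaurate(III)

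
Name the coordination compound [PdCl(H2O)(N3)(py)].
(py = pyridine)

There is no counter-ion, so the complex is neutral overall.
Ligand charges: 1×azido (-1 each), 1×pyridine (neutral), 1×chloro (-1 each), 1×aqua (neutral); total -2. So Pd + (-2) = 0, giving Pd = +2.
Ligands are named alphabetically: aqua before azido before chloro before pyridine.

aquaazidochloro(pyridine)palladium(II)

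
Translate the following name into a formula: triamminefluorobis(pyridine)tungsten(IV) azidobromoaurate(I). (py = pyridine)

[WF(NH3)3(py)2][AuBr(N3)]3

Cation [W…]: ligand charges -1, W(IV) ⇒ ion charge 3+.
Anion [Au…]: ligand charges -2, Au(I) ⇒ ion charge 1−.
One 3+ cation requires 3 of the 1− anion.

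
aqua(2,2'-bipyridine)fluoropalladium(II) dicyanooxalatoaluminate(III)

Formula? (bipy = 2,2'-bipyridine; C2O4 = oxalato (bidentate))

Cation [Pd…]: ligand charges -1, Pd(II) ⇒ ion charge 1+.
Anion [Al…]: ligand charges -4, Al(III) ⇒ ion charge 1−.

[Pd(bipy)F(H2O)][Al(C2O4)(CN)2]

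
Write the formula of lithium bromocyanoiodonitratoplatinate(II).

Ligands: 1 cyano (CN, -1), 1 iodo (I, -1), 1 bromo (Br, -1), 1 nitrato (NO3, -1). Ligand charge sum = -4.
With Pt in oxidation state +2, the complex ion is [Pt...]^2−.
Charge balance with lithium (+1) requires 1 complex ion per 2 lithium.

Li2[PtBr(CN)I(NO3)]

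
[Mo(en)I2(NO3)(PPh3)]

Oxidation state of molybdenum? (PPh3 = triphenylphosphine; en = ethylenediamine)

+3

No counter-ion: the bracketed complex is neutral.
Ligand charges: 1×PPh3 neutral; 1×en neutral; 1×NO3 = -1; 2×I = -2; sum -3.
Mo + (-3) = 0 ⇒ Mo is +3.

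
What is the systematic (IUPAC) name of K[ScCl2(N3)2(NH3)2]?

The 1 potassium counter-ion carries a total charge of +1, so each complex ion is 1−.
Ligand charges: 2×azido (-1 each), 2×ammine (neutral), 2×chloro (-1 each); total -4. So Sc + (-4) = 1−, giving Sc = +3.
Ligands are named alphabetically: ammine before azido before chloro.
The complex ion is anionic, so scandium takes the -ate form scandate(III).

potassium diamminediazidodichloroscandate(III)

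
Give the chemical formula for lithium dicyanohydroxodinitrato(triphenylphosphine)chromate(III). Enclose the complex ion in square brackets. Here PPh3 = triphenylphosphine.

Li2[Cr(CN)2(NO3)2(OH)(PPh3)]

Ligands: 1 triphenylphosphine (PPh3, neutral), 2 nitrato (NO3, -1), 2 cyano (CN, -1), 1 hydroxo (OH, -1). Ligand charge sum = -5.
Charge balance with lithium (+1) requires 1 complex ion per 2 lithium.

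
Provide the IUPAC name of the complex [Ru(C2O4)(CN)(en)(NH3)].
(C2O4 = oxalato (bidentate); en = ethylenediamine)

There is no counter-ion, so the complex is neutral overall.
Ligand charges: 1×oxalato (-2 each), 1×ammine (neutral), 1×ethylenediamine (neutral), 1×cyano (-1 each); total -3. So Ru + (-3) = 0, giving Ru = +3.
Ligands are named alphabetically: ammine before cyano before ethylenediamine before oxalato.

amminecyano(ethylenediamine)oxalatoruthenium(III)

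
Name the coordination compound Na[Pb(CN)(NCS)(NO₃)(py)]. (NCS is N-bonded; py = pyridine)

sodium cyanoisothiocyanatonitrato(pyridine)plumbate(II)

The 1 sodium counter-ion carries a total charge of +1, so each complex ion is 1−.
Ligand charges: 1×isothiocyanato (-1 each), 1×pyridine (neutral), 1×nitrato (-1 each), 1×cyano (-1 each); total -3. So Pb + (-3) = 1−, giving Pb = +2.
Ligands are named alphabetically: cyano before isothiocyanato before nitrato before pyridine.
The complex ion is anionic, so lead takes the -ate form plumbate(II).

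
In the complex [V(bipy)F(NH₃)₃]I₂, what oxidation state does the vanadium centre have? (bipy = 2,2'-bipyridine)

2 iodide outside the brackets (-1 each) → the complex ion is 2+.
Ligand charges: 3×NH3 neutral; 1×F = -1; 1×bipy neutral; sum -1.
V + (-1) = 2+ ⇒ V is +3.

+3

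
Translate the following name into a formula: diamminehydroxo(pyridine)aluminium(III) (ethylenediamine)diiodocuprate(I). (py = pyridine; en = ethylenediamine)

Cation [Al…]: ligand charges -1, Al(III) ⇒ ion charge 2+.
Anion [Cu…]: ligand charges -2, Cu(I) ⇒ ion charge 1−.
One 2+ cation requires 2 of the 1− anion.

[Al(NH3)2(OH)(py)][Cu(en)I2]2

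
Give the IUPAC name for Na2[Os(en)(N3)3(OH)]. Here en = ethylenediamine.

The 2 sodium counter-ions carry a total charge of +2, so each complex ion is 2−.
Ligand charges: 1×hydroxo (-1 each), 1×ethylenediamine (neutral), 3×azido (-1 each); total -4. So Os + (-4) = 2−, giving Os = +2.
Ligands are named alphabetically: azido before ethylenediamine before hydroxo.
The complex ion is anionic, so osmium takes the -ate form osmate(II).

sodium triazido(ethylenediamine)hydroxoosmate(II)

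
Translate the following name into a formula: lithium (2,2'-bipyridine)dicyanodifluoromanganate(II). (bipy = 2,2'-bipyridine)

Ligands: 2 fluoro (F, -1), 1 2,2'-bipyridine (bipy, neutral), 2 cyano (CN, -1). Ligand charge sum = -4.
Charge balance with lithium (+1) requires 1 complex ion per 2 lithium.

Li2[Mn(bipy)(CN)2F2]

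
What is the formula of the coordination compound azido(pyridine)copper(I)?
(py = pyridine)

Ligands: 1 pyridine (py, neutral), 1 azido (N3, -1). Ligand charge sum = -1.
With Cu in oxidation state +1, the complex ion is [Cu...].

[Cu(N3)(py)]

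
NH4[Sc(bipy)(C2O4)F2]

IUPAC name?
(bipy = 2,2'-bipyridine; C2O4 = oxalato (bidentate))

The 1 ammonium counter-ion carries a total charge of +1, so each complex ion is 1−.
Ligand charges: 1×2,2'-bipyridine (neutral), 1×oxalato (-2 each), 2×fluoro (-1 each); total -4. So Sc + (-4) = 1−, giving Sc = +3.
Ligands are named alphabetically: bipyridine before fluoro before oxalato.
The complex ion is anionic, so scandium takes the -ate form scandate(III).

ammonium (2,2'-bipyridine)difluorooxalatoscandate(III)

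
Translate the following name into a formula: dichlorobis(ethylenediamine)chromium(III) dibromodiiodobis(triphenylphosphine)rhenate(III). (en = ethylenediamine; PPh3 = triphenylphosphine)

Cation [Cr…]: ligand charges -2, Cr(III) ⇒ ion charge 1+.
Anion [Re…]: ligand charges -4, Re(III) ⇒ ion charge 1−.
One 1+ cation balances one 1− anion.

[CrCl2(en)2][ReBr2I2(PPh3)2]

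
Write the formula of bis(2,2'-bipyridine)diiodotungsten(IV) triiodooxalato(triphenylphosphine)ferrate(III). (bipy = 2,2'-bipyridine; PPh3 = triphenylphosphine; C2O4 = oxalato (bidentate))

Cation [W…]: ligand charges -2, W(IV) ⇒ ion charge 2+.
Anion [Fe…]: ligand charges -5, Fe(III) ⇒ ion charge 2−.
One 2+ cation balances one 2− anion.

[W(bipy)2I2][Fe(C2O4)I3(PPh3)]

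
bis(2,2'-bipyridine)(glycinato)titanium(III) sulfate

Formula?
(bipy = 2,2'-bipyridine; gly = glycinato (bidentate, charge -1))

Ligands: 2 2,2'-bipyridine (bipy, neutral), 1 glycinato (gly, -1). Ligand charge sum = -1.
Charge balance with sulfate (-2) requires 1 complex ion per 1 sulfate.

[Ti(bipy)2(gly)]SO4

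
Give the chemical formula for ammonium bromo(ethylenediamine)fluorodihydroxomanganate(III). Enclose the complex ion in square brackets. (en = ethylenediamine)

Ligands: 2 hydroxo (OH, -1), 1 bromo (Br, -1), 1 fluoro (F, -1), 1 ethylenediamine (en, neutral). Ligand charge sum = -4.
Charge balance with ammonium (+1) requires 1 complex ion per 1 ammonium.

NH4[MnBr(en)F(OH)2]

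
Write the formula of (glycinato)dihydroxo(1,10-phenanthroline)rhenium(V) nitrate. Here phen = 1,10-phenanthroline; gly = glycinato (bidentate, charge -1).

[Re(gly)(OH)2(phen)](NO3)2

Ligands: 1 1,10-phenanthroline (phen, neutral), 1 glycinato (gly, -1), 2 hydroxo (OH, -1). Ligand charge sum = -3.
Charge balance with nitrate (-1) requires 1 complex ion per 2 nitrate.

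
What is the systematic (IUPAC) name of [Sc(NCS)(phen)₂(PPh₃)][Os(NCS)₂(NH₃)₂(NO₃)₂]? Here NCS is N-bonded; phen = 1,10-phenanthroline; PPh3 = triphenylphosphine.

isothiocyanatobis(1,10-phenanthroline)(triphenylphosphine)scandium(III) diamminediisothiocyanatodinitratoosmate(II)

Both ions are complex: the cation is named first with the plain metal name, the anion second with the -ate form; each ion's ligands are alphabetised independently.
Scandium is always +3 in its complexes; the cation's ligand charges sum to -1, so the complex cation is 2+.
A 1:1 salt means the anion carries the equal and opposite charge, 2−.
Anion: ligand charges sum to -4; for the ion to be 2−, Os = +2.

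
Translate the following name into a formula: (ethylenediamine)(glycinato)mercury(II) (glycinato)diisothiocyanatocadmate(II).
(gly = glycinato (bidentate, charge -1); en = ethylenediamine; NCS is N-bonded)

[Hg(en)(gly)][Cd(gly)(NCS)2]

Cation [Hg…]: ligand charges -1, Hg(II) ⇒ ion charge 1+.
Anion [Cd…]: ligand charges -3, Cd(II) ⇒ ion charge 1−.
One 1+ cation balances one 1− anion.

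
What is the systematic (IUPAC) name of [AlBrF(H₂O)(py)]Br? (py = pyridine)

The 1 bromide counter-ion carries a total charge of -1, so each complex ion is 1+.
Ligand charges: 1×fluoro (-1 each), 1×aqua (neutral), 1×pyridine (neutral), 1×bromo (-1 each); total -2. So Al + (-2) = 1+, giving Al = +3.
Ligands are named alphabetically: aqua before bromo before fluoro before pyridine.

aquabromofluoro(pyridine)aluminium(III) bromide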